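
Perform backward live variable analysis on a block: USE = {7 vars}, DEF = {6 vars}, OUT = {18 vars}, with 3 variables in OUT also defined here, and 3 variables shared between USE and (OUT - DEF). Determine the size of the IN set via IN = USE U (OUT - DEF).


OUT - DEF: 18 - 3 = 15
|IN| = |USE| + |OUT - DEF| - |USE ∩ (OUT - DEF)| = 7 + 15 - 3 = 19

19


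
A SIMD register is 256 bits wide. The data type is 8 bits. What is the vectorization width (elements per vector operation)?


Width = SIMD bits / data type bits
= 256 / 8 = 32

32


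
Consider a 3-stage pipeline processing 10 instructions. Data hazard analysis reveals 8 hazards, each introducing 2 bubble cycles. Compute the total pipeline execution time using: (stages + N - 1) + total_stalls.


Base cycles = 3 + 10 - 1 = 12
Total stalls = 8 * 2 = 16
Total = 12 + 16 = 28

28


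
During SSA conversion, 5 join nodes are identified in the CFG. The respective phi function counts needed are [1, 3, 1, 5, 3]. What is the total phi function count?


Total phi functions = sum of phi functions at each join node
= 1 + 3 + 1 + 5 + 3 = 13

13


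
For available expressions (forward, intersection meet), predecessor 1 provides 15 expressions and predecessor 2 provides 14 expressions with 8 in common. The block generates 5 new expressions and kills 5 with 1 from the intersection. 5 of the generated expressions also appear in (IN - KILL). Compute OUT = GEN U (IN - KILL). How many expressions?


IN = intersection of predecessors = 8
IN - KILL = 8 - 1 = 7
|OUT| = |GEN| + |IN - KILL| - |GEN ∩ (IN - KILL)| = 5 + 7 - 5 = 7

7


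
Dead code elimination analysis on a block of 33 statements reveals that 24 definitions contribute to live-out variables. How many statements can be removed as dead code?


Dead code = total statements - live definitions
= 33 - 24 = 9

9


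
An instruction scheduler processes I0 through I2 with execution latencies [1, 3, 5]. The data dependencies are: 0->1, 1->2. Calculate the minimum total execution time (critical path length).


Compute longest path through dependency graph: dist(Ik) = max over predecessors of dist + latency(Ik).
dist(I0) = latency 1 = 1
dist(I1) = dist(I0) + 3 = 1 + 3 = 4
dist(I2) = dist(I1) + 5 = 4 + 5 = 9
Critical path = max dist = 9

9


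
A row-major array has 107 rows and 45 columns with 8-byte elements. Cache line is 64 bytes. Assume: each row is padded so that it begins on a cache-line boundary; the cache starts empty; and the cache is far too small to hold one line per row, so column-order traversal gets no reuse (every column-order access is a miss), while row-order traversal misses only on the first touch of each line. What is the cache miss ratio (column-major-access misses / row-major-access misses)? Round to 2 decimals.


Each row occupies 45 * 8 = 360 bytes and starts on a line boundary, so it spans ceil(360 / 64) = 6 cache lines.
Row-major traversal misses (one per line touched): 107 * ceil(45 * 8 / 64) = 642
Column-major traversal misses (no reuse, every access misses): 107 * 45 = 4815
Ratio = 4815 / 642 = 7.5

7.5


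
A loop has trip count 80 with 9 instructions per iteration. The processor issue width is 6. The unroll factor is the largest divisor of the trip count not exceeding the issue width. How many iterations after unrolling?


Largest divisor of 80 <= 6 is 5
New iterations = 80 / 5 = 16

16


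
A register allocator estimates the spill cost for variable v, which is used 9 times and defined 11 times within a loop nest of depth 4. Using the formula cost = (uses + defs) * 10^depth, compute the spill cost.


uses + defs = 9 + 11 = 20
10^4 = 10000
Spill cost = 20 * 10000 = 200000

200000


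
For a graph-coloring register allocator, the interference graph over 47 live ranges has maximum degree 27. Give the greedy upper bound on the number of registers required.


Greedy coloring never needs more than (max_degree + 1) colors: when coloring a vertex, at most max_degree neighbors are already colored.
Upper bound = 27 + 1 = 28

28


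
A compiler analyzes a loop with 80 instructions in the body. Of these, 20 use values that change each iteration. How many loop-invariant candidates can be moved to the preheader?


Invariant candidates = total - loop-dependent
= 80 - 20 = 60

60


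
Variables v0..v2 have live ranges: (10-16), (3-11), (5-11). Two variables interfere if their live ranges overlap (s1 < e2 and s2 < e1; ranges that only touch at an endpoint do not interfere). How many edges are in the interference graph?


Check all pairs for overlapping intervals.
Two intervals (s1,e1) and (s2,e2) overlap if s1 < e2 and s2 < e1.
v0 (10-16) vs v1..v2: overlaps v1, v2 -> 2
v1 (3-11) vs v2: overlaps v2 -> 1
Total overlapping pairs = 2 + 1 = 3

3


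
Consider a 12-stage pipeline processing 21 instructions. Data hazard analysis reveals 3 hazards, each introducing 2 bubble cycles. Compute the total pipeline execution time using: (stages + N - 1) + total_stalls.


Base cycles = 12 + 21 - 1 = 32
Total stalls = 3 * 2 = 6
Total = 32 + 6 = 38

38


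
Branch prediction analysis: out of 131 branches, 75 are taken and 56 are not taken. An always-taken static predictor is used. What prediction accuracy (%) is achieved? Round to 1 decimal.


Predictor: always-taken
Correct predictions = 75
Accuracy = 75 / 131 * 100 = 57.3%

57.3


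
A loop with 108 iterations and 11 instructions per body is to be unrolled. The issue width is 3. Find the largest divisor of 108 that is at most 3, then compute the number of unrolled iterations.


Largest divisor of 108 <= 3 is 3
New iterations = 108 / 3 = 36

36


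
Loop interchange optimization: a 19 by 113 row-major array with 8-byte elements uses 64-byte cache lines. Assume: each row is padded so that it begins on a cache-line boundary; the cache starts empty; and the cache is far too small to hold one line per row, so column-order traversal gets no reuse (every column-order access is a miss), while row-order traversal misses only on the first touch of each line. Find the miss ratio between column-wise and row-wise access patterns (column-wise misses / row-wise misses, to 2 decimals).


Each row occupies 113 * 8 = 904 bytes and starts on a line boundary, so it spans ceil(904 / 64) = 15 cache lines.
Row-major traversal misses (one per line touched): 19 * ceil(113 * 8 / 64) = 285
Column-major traversal misses (no reuse, every access misses): 19 * 113 = 2147
Ratio = 2147 / 285 = 7.53

7.53


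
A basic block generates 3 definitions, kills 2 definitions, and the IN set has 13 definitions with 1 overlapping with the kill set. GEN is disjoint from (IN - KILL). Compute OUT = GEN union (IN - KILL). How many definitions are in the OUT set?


IN - KILL: 13 - 1 = 12 surviving definitions
OUT = GEN + surviving = 3 + 12 = 15

15


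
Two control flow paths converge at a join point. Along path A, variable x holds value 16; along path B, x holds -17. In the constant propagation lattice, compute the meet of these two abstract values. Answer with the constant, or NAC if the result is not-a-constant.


Meet operation: if both paths give the same constant, result is that constant; if they differ, result is NAC (not-a-constant).
Path A: 16, Path B: -17 -> differ
Result: not-a-constant -> NAC

NAC


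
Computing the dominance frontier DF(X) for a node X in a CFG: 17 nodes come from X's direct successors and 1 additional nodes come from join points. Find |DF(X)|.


DF(X) = direct successor contributions + join point contributions
= 17 + 1 = 18

18


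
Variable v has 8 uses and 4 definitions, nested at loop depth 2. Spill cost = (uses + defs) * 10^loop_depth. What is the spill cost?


uses + defs = 8 + 4 = 12
10^2 = 100
Spill cost = 12 * 100 = 1200

1200


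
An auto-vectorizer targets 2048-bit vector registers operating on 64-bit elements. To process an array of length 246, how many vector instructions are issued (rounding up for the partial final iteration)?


Width = 2048 / 64 = 32 elements per vector op
Iterations = ceil(246 / 32) = 8

8


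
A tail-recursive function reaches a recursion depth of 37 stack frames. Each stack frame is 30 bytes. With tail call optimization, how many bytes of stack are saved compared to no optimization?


Without TCO: 37 * 30 = 1110 bytes
With TCO: reuse 1 frame = 30 bytes
Savings = 1110 - 30 = 1080

1080


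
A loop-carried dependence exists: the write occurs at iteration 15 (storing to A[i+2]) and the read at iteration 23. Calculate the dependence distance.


Distance = read iteration - write iteration
= 23 - 15 = 8

8


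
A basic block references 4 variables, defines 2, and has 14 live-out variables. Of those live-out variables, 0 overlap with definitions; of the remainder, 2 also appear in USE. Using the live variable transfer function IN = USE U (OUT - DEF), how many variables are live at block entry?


OUT - DEF: 14 - 0 = 14
|IN| = |USE| + |OUT - DEF| - |USE ∩ (OUT - DEF)| = 4 + 14 - 2 = 16

16


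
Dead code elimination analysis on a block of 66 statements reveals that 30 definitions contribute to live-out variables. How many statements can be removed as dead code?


Dead code = total statements - live definitions
= 66 - 30 = 36

36


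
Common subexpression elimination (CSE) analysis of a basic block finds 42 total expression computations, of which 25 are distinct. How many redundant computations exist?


CSE count = total expressions - unique expressions
= 42 - 25 = 17

17


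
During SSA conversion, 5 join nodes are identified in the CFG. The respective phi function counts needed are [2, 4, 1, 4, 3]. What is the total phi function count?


Total phi functions = sum of phi functions at each join node
= 2 + 4 + 1 + 4 + 3 = 14

14


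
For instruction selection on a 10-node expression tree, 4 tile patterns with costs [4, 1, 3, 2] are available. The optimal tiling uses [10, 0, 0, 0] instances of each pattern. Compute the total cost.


Total cost = sum(count_i * cost_i)
= 10*4 + 0*1 + 0*3 + 0*2
= 40

40


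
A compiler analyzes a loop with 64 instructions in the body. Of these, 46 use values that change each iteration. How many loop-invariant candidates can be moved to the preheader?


Invariant candidates = total - loop-dependent
= 64 - 46 = 18

18


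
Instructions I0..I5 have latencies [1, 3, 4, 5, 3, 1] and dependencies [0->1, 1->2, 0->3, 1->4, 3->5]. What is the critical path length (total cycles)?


Compute longest path through dependency graph: dist(Ik) = max over predecessors of dist + latency(Ik).
dist(I0) = latency 1 = 1
dist(I1) = dist(I0) + 3 = 1 + 3 = 4
dist(I2) = dist(I1) + 4 = 4 + 4 = 8
dist(I3) = dist(I0) + 5 = 1 + 5 = 6
dist(I4) = dist(I1) + 3 = 4 + 3 = 7
dist(I5) = dist(I3) + 1 = 6 + 1 = 7
Critical path = max dist = 8

8


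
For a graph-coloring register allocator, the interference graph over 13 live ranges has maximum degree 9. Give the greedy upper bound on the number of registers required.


Greedy coloring never needs more than (max_degree + 1) colors: when coloring a vertex, at most max_degree neighbors are already colored.
Upper bound = 9 + 1 = 10

10


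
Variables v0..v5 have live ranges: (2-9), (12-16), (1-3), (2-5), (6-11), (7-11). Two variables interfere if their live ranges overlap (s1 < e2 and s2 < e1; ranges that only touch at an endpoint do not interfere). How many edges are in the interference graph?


Check all pairs for overlapping intervals.
Two intervals (s1,e1) and (s2,e2) overlap if s1 < e2 and s2 < e1.
v0 (2-9) vs v1..v5: overlaps v2, v3, v4, v5 -> 4
v1 (12-16) vs v2..v5: overlaps none -> 0
v2 (1-3) vs v3..v5: overlaps v3 -> 1
v3 (2-5) vs v4..v5: overlaps none -> 0
v4 (6-11) vs v5: overlaps v5 -> 1
Total overlapping pairs = 4 + 0 + 1 + 0 + 1 = 6

6


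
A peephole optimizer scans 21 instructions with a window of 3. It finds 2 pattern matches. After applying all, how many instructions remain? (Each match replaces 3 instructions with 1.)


Each match removes 2 instructions.
Total removed = 2 * 2 = 4
Remaining = 21 - 4 = 17

17


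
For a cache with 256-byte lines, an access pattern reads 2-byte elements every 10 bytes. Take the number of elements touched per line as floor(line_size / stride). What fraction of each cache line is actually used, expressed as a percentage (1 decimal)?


Elements per cache line = floor(256 / 10) = 25
Bytes used = 25 * 2 = 50
Utilization = 50 / 256 * 100 = 19.5%

19.5


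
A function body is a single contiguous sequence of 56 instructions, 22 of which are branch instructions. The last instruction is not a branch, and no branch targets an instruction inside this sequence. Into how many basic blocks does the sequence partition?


With no in-sequence branch targets, the leaders are the first instruction plus the instruction after each branch.
Number of basic blocks = branches + 1
= 22 + 1 = 23

23


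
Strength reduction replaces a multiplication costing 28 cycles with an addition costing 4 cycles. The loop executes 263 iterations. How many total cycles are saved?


Per-iteration saving = 28 - 4 = 24
Total saved = 263 * 24 = 6312

6312


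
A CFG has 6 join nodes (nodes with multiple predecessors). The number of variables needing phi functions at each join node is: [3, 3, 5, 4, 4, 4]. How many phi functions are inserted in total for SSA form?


Total phi functions = sum of phi functions at each join node
= 3 + 3 + 5 + 4 + 4 + 4 = 23

23


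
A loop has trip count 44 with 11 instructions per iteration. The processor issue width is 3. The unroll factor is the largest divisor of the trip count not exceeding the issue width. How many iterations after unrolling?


Largest divisor of 44 <= 3 is 2
New iterations = 44 / 2 = 22

22


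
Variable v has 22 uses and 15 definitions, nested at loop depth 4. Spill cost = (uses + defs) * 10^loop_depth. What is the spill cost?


uses + defs = 22 + 15 = 37
10^4 = 10000
Spill cost = 37 * 10000 = 370000

370000


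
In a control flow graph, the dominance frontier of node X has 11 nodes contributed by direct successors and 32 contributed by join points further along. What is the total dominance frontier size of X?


DF(X) = direct successor contributions + join point contributions
= 11 + 32 = 43

43


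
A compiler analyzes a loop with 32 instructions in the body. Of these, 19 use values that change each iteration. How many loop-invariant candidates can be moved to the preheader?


Invariant candidates = total - loop-dependent
= 32 - 19 = 13

13


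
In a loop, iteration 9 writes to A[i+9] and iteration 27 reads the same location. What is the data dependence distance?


Distance = read iteration - write iteration
= 27 - 9 = 18

18


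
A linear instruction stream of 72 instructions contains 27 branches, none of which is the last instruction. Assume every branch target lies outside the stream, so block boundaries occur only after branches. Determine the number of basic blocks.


With no in-sequence branch targets, the leaders are the first instruction plus the instruction after each branch.
Number of basic blocks = branches + 1
= 27 + 1 = 28

28


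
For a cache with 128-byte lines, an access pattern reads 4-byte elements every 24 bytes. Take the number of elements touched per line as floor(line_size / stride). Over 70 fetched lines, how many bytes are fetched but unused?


Elements per line = floor(128 / 24) = 5
Bytes used per line = 5 * 4 = 20
Wasted per line = 128 - 20 = 108
Total wasted = 108 * 70 = 7560

7560


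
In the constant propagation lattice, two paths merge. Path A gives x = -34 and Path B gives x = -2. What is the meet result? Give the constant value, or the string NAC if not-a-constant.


Meet operation: if both paths give the same constant, result is that constant; if they differ, result is NAC (not-a-constant).
Path A: -34, Path B: -2 -> differ
Result: not-a-constant -> NAC

NAC


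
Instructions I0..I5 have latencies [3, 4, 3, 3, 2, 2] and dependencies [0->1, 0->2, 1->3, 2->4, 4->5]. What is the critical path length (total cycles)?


Compute longest path through dependency graph: dist(Ik) = max over predecessors of dist + latency(Ik).
dist(I0) = latency 3 = 3
dist(I1) = dist(I0) + 4 = 3 + 4 = 7
dist(I2) = dist(I0) + 3 = 3 + 3 = 6
dist(I3) = dist(I1) + 3 = 7 + 3 = 10
dist(I4) = dist(I2) + 2 = 6 + 2 = 8
dist(I5) = dist(I4) + 2 = 8 + 2 = 10
Critical path = max dist = 10

10


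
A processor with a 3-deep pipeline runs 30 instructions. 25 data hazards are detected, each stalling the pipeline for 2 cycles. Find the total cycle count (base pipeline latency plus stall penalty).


Base cycles = 3 + 30 - 1 = 32
Total stalls = 25 * 2 = 50
Total = 32 + 50 = 82

82


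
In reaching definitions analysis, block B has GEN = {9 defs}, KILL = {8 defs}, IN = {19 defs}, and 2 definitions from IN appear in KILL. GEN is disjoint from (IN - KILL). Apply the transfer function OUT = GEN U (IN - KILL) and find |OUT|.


IN - KILL: 19 - 2 = 17 surviving definitions
OUT = GEN + surviving = 9 + 17 = 26

26


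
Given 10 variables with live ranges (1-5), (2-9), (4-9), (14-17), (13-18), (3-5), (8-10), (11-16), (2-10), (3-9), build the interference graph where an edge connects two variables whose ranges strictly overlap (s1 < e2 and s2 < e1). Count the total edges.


Check all pairs for overlapping intervals.
Two intervals (s1,e1) and (s2,e2) overlap if s1 < e2 and s2 < e1.
v0 (1-5) vs v1..v9: overlaps v1, v2, v5, v8, v9 -> 5
v1 (2-9) vs v2..v9: overlaps v2, v5, v6, v8, v9 -> 5
v2 (4-9) vs v3..v9: overlaps v5, v6, v8, v9 -> 4
v3 (14-17) vs v4..v9: overlaps v4, v7 -> 2
v4 (13-18) vs v5..v9: overlaps v7 -> 1
v5 (3-5) vs v6..v9: overlaps v8, v9 -> 2
v6 (8-10) vs v7..v9: overlaps v8, v9 -> 2
v7 (11-16) vs v8..v9: overlaps none -> 0
v8 (2-10) vs v9: overlaps v9 -> 1
Total overlapping pairs = 5 + 5 + 4 + 2 + 1 + 2 + 2 + 0 + 1 = 22

22


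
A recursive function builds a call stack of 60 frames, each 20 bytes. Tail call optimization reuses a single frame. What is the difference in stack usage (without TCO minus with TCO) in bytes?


Without TCO: 60 * 20 = 1200 bytes
With TCO: reuse 1 frame = 20 bytes
Savings = 1200 - 20 = 1180

1180


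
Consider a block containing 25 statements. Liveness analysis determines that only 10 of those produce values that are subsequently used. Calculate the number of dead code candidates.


Dead code = total statements - live definitions
= 25 - 10 = 15

15


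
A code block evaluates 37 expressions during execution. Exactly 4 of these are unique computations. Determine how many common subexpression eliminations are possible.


CSE count = total expressions - unique expressions
= 37 - 4 = 33

33


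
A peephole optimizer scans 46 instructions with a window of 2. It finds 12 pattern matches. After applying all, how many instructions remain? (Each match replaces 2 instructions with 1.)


Each match removes 1 instructions.
Total removed = 12 * 1 = 12
Remaining = 46 - 12 = 34

34


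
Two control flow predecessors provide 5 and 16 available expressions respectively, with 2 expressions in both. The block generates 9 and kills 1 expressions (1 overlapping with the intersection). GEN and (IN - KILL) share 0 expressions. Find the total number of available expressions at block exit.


IN = intersection of predecessors = 2
IN - KILL = 2 - 1 = 1
|OUT| = |GEN| + |IN - KILL| - |GEN ∩ (IN - KILL)| = 9 + 1 - 0 = 10

10


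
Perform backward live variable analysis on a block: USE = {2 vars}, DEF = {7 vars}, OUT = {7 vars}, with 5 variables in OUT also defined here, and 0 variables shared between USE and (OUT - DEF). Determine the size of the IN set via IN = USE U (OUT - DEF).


OUT - DEF: 7 - 5 = 2
|IN| = |USE| + |OUT - DEF| - |USE ∩ (OUT - DEF)| = 2 + 2 - 0 = 4

4


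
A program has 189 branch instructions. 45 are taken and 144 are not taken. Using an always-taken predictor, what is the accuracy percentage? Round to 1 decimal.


Predictor: always-taken
Correct predictions = 45
Accuracy = 45 / 189 * 100 = 23.8%

23.8


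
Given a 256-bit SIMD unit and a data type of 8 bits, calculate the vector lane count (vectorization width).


Width = SIMD bits / data type bits
= 256 / 8 = 32

32


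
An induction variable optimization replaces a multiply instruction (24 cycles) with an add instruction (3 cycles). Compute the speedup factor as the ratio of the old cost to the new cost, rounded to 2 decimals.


Ratio = mult_cost / add_cost = 24 / 3 = 8.0

8.0


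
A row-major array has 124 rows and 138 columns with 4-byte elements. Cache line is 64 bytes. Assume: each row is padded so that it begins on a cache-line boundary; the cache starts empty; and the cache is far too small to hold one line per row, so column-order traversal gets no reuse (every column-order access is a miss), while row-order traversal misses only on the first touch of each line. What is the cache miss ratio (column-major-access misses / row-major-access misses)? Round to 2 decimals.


Each row occupies 138 * 4 = 552 bytes and starts on a line boundary, so it spans ceil(552 / 64) = 9 cache lines.
Row-major traversal misses (one per line touched): 124 * ceil(138 * 4 / 64) = 1116
Column-major traversal misses (no reuse, every access misses): 124 * 138 = 17112
Ratio = 17112 / 1116 = 15.33

15.33


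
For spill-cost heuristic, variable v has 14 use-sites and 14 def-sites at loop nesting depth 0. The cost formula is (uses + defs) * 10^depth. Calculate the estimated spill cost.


uses + defs = 14 + 14 = 28
10^0 = 1
Spill cost = 28 * 1 = 28

28


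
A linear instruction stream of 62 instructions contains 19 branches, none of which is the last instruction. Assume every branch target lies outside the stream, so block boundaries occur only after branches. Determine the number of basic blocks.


With no in-sequence branch targets, the leaders are the first instruction plus the instruction after each branch.
Number of basic blocks = branches + 1
= 19 + 1 = 20

20


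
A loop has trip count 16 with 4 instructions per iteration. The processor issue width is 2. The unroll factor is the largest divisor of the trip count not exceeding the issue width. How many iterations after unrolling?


Largest divisor of 16 <= 2 is 2
New iterations = 16 / 2 = 8

8


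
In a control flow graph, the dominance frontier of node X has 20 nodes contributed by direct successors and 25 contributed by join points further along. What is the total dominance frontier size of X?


DF(X) = direct successor contributions + join point contributions
= 20 + 25 = 45

45


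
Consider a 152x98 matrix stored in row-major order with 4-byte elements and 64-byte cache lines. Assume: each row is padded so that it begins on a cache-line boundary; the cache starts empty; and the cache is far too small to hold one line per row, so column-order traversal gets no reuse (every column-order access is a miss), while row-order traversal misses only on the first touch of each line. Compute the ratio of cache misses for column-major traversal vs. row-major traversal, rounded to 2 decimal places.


Each row occupies 98 * 4 = 392 bytes and starts on a line boundary, so it spans ceil(392 / 64) = 7 cache lines.
Row-major traversal misses (one per line touched): 152 * ceil(98 * 4 / 64) = 1064
Column-major traversal misses (no reuse, every access misses): 152 * 98 = 14896
Ratio = 14896 / 1064 = 14.0

14.0


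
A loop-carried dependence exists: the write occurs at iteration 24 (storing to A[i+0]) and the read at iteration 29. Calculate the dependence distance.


Distance = read iteration - write iteration
= 29 - 24 = 5

5


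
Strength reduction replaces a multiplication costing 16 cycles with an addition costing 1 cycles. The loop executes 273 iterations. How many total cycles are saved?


Per-iteration saving = 16 - 1 = 15
Total saved = 273 * 15 = 4095

4095


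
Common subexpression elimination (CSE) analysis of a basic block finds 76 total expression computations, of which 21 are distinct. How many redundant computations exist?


CSE count = total expressions - unique expressions
= 76 - 21 = 55

55


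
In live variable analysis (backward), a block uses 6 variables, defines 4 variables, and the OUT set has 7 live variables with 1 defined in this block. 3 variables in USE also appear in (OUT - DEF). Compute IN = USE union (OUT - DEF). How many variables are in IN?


OUT - DEF: 7 - 1 = 6
|IN| = |USE| + |OUT - DEF| - |USE ∩ (OUT - DEF)| = 6 + 6 - 3 = 9

9


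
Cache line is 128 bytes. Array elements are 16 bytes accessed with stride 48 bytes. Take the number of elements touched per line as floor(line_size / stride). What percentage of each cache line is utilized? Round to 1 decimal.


Elements per cache line = floor(128 / 48) = 2
Bytes used = 2 * 16 = 32
Utilization = 32 / 128 * 100 = 25.0%

25.0


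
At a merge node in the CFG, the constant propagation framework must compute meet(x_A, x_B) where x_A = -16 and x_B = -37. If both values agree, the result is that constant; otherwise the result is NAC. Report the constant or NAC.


Meet operation: if both paths give the same constant, result is that constant; if they differ, result is NAC (not-a-constant).
Path A: -16, Path B: -37 -> differ
Result: not-a-constant -> NAC

NAC


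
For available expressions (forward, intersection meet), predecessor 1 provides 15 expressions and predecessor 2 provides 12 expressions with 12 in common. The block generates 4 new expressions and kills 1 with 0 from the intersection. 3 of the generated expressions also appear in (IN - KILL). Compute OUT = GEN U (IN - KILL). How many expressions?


IN = intersection of predecessors = 12
IN - KILL = 12 - 0 = 12
|OUT| = |GEN| + |IN - KILL| - |GEN ∩ (IN - KILL)| = 4 + 12 - 3 = 13

13


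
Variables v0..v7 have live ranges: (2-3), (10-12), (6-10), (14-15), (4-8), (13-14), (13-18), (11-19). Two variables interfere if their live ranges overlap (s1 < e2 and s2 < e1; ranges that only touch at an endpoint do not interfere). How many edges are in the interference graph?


Check all pairs for overlapping intervals.
Two intervals (s1,e1) and (s2,e2) overlap if s1 < e2 and s2 < e1.
v0 (2-3) vs v1..v7: overlaps none -> 0
v1 (10-12) vs v2..v7: overlaps v7 -> 1
v2 (6-10) vs v3..v7: overlaps v4 -> 1
v3 (14-15) vs v4..v7: overlaps v6, v7 -> 2
v4 (4-8) vs v5..v7: overlaps none -> 0
v5 (13-14) vs v6..v7: overlaps v6, v7 -> 2
v6 (13-18) vs v7: overlaps v7 -> 1
Total overlapping pairs = 0 + 1 + 1 + 2 + 0 + 2 + 1 = 7

7


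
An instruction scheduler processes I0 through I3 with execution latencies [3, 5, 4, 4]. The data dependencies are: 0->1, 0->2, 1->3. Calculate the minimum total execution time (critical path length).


Compute longest path through dependency graph: dist(Ik) = max over predecessors of dist + latency(Ik).
dist(I0) = latency 3 = 3
dist(I1) = dist(I0) + 5 = 3 + 5 = 8
dist(I2) = dist(I0) + 4 = 3 + 4 = 7
dist(I3) = dist(I1) + 4 = 8 + 4 = 12
Critical path = max dist = 12

12


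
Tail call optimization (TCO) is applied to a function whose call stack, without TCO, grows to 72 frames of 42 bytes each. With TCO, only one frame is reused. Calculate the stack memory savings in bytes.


Without TCO: 72 * 42 = 3024 bytes
With TCO: reuse 1 frame = 42 bytes
Savings = 3024 - 42 = 2982

2982


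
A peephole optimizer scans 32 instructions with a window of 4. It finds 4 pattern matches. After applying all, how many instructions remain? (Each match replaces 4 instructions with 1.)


Each match removes 3 instructions.
Total removed = 4 * 3 = 12
Remaining = 32 - 12 = 20

20


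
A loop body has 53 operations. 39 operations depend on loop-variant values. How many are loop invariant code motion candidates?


Invariant candidates = total - loop-dependent
= 53 - 39 = 14

14


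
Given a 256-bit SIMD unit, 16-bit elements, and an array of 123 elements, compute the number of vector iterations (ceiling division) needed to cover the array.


Width = 256 / 16 = 16 elements per vector op
Iterations = ceil(123 / 16) = 8

8


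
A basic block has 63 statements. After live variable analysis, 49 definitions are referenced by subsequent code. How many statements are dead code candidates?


Dead code = total statements - live definitions
= 63 - 49 = 14

14


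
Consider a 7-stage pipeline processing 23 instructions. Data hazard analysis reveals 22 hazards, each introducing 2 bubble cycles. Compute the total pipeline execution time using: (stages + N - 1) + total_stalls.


Base cycles = 7 + 23 - 1 = 29
Total stalls = 22 * 2 = 44
Total = 29 + 44 = 73

73


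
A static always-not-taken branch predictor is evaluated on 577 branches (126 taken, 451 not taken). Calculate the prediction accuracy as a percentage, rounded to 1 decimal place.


Predictor: always-not-taken
Correct predictions = 451
Accuracy = 451 / 577 * 100 = 78.2%

78.2


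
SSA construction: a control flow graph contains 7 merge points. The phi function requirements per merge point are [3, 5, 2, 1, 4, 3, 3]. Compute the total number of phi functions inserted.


Total phi functions = sum of phi functions at each join node
= 3 + 5 + 2 + 1 + 4 + 3 + 3 = 21

21


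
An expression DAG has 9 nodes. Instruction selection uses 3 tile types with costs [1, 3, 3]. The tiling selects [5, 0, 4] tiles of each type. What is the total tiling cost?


Total cost = sum(count_i * cost_i)
= 5*1 + 0*3 + 4*3
= 17

17


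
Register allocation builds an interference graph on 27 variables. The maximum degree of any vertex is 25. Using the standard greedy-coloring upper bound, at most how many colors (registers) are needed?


Greedy coloring never needs more than (max_degree + 1) colors: when coloring a vertex, at most max_degree neighbors are already colored.
Upper bound = 25 + 1 = 26

26


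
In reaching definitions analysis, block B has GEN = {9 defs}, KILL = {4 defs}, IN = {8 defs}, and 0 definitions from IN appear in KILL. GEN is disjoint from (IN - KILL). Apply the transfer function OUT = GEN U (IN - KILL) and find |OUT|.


IN - KILL: 8 - 0 = 8 surviving definitions
OUT = GEN + surviving = 9 + 8 = 17

17


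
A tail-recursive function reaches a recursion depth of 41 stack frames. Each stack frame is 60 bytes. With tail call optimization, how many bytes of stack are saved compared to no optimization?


Without TCO: 41 * 60 = 2460 bytes
With TCO: reuse 1 frame = 60 bytes
Savings = 2460 - 60 = 2400

2400


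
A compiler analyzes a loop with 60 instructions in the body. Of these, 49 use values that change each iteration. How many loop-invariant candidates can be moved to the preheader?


Invariant candidates = total - loop-dependent
= 60 - 49 = 11

11


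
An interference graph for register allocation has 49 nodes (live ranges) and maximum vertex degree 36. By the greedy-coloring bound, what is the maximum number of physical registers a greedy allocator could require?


Greedy coloring never needs more than (max_degree + 1) colors: when coloring a vertex, at most max_degree neighbors are already colored.
Upper bound = 36 + 1 = 37

37


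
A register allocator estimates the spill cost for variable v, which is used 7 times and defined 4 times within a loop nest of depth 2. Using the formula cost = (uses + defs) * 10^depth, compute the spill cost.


uses + defs = 7 + 4 = 11
10^2 = 100
Spill cost = 11 * 100 = 1100

1100


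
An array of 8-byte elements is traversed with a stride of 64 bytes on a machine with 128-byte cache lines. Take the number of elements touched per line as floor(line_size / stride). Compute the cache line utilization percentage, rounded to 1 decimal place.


Elements per cache line = floor(128 / 64) = 2
Bytes used = 2 * 8 = 16
Utilization = 16 / 128 * 100 = 12.5%

12.5


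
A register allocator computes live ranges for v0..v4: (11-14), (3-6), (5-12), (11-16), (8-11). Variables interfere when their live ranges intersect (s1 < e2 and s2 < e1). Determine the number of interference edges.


Check all pairs for overlapping intervals.
Two intervals (s1,e1) and (s2,e2) overlap if s1 < e2 and s2 < e1.
v0 (11-14) vs v1..v4: overlaps v2, v3 -> 2
v1 (3-6) vs v2..v4: overlaps v2 -> 1
v2 (5-12) vs v3..v4: overlaps v3, v4 -> 2
v3 (11-16) vs v4: overlaps none -> 0
Total overlapping pairs = 2 + 1 + 2 + 0 = 5

5


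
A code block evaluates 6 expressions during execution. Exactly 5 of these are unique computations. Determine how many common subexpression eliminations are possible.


CSE count = total expressions - unique expressions
= 6 - 5 = 1

1


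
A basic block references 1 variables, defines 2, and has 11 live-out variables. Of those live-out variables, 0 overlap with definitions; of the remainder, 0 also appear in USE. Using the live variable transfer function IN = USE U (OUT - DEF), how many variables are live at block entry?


OUT - DEF: 11 - 0 = 11
|IN| = |USE| + |OUT - DEF| - |USE ∩ (OUT - DEF)| = 1 + 11 - 0 = 12

12


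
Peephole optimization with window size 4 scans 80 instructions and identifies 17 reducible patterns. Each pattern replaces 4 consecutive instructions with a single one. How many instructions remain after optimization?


Each match removes 3 instructions.
Total removed = 17 * 3 = 51
Remaining = 80 - 51 = 29

29


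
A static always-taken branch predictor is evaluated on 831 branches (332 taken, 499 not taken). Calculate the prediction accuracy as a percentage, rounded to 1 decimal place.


Predictor: always-taken
Correct predictions = 332
Accuracy = 332 / 831 * 100 = 40.0%

40.0


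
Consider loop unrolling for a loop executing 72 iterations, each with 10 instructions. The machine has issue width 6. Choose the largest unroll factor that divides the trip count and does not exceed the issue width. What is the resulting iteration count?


Largest divisor of 72 <= 6 is 6
New iterations = 72 / 6 = 12

12


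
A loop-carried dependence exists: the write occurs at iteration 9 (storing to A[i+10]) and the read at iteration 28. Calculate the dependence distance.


Distance = read iteration - write iteration
= 28 - 9 = 19

19


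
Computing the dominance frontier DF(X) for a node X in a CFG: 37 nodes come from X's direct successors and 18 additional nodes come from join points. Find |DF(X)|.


DF(X) = direct successor contributions + join point contributions
= 37 + 18 = 55

55


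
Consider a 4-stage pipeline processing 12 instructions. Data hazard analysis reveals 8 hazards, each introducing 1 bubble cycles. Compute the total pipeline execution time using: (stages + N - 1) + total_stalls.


Base cycles = 4 + 12 - 1 = 15
Total stalls = 8 * 1 = 8
Total = 15 + 8 = 23

23


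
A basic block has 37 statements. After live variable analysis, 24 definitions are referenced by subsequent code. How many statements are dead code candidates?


Dead code = total statements - live definitions
= 37 - 24 = 13

13


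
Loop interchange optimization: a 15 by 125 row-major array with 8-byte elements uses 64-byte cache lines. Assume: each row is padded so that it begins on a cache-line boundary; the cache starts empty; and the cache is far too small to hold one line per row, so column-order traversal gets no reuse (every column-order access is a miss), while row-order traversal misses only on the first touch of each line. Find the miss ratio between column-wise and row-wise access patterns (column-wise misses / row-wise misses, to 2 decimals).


Each row occupies 125 * 8 = 1000 bytes and starts on a line boundary, so it spans ceil(1000 / 64) = 16 cache lines.
Row-major traversal misses (one per line touched): 15 * ceil(125 * 8 / 64) = 240
Column-major traversal misses (no reuse, every access misses): 15 * 125 = 1875
Ratio = 1875 / 240 = 7.81

7.81


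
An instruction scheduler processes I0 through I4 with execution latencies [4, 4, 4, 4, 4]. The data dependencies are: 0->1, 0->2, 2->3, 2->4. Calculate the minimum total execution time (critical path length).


Compute longest path through dependency graph: dist(Ik) = max over predecessors of dist + latency(Ik).
dist(I0) = latency 4 = 4
dist(I1) = dist(I0) + 4 = 4 + 4 = 8
dist(I2) = dist(I0) + 4 = 4 + 4 = 8
dist(I3) = dist(I2) + 4 = 8 + 4 = 12
dist(I4) = dist(I2) + 4 = 8 + 4 = 12
Critical path = max dist = 12

12


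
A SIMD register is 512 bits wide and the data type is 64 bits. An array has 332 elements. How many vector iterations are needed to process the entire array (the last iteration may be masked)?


Width = 512 / 64 = 8 elements per vector op
Iterations = ceil(332 / 8) = 42

42


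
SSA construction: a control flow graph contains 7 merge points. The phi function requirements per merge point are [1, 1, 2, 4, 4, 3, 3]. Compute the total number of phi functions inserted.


Total phi functions = sum of phi functions at each join node
= 1 + 1 + 2 + 4 + 4 + 3 + 3 = 18

18


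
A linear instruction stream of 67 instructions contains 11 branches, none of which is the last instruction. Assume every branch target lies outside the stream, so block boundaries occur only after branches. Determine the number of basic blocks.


With no in-sequence branch targets, the leaders are the first instruction plus the instruction after each branch.
Number of basic blocks = branches + 1
= 11 + 1 = 12

12


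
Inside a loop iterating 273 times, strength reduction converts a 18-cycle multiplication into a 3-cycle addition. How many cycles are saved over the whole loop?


Per-iteration saving = 18 - 3 = 15
Total saved = 273 * 15 = 4095

4095


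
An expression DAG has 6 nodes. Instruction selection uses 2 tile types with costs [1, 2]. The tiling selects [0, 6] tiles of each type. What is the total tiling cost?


Total cost = sum(count_i * cost_i)
= 0*1 + 6*2
= 12

12


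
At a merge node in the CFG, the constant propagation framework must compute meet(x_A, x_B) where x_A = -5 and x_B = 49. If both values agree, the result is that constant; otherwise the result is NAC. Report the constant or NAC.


Meet operation: if both paths give the same constant, result is that constant; if they differ, result is NAC (not-a-constant).
Path A: -5, Path B: 49 -> differ
Result: not-a-constant -> NAC

NAC


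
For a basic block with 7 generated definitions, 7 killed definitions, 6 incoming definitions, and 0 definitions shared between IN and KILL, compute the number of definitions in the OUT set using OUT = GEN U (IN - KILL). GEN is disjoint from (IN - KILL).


IN - KILL: 6 - 0 = 6 surviving definitions
OUT = GEN + surviving = 7 + 6 = 13

13


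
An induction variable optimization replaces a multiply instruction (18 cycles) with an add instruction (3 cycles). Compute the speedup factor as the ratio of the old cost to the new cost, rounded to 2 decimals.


Ratio = mult_cost / add_cost = 18 / 3 = 6.0

6.0


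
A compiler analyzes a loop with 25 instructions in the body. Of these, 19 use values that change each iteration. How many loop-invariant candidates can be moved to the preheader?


Invariant candidates = total - loop-dependent
= 25 - 19 = 6

6


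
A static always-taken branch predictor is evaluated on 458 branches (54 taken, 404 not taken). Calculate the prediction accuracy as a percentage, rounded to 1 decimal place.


Predictor: always-taken
Correct predictions = 54
Accuracy = 54 / 458 * 100 = 11.8%

11.8


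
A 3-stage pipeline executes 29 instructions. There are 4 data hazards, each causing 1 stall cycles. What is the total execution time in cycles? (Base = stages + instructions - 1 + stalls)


Base cycles = 3 + 29 - 1 = 31
Total stalls = 4 * 1 = 4
Total = 31 + 4 = 35

35


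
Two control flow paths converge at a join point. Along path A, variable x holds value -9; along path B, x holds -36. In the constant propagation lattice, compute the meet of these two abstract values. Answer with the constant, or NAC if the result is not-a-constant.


Meet operation: if both paths give the same constant, result is that constant; if they differ, result is NAC (not-a-constant).
Path A: -9, Path B: -36 -> differ
Result: not-a-constant -> NAC

NAC
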